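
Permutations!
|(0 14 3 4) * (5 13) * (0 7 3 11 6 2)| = |(0 14 11 6 2)(3 4 7)(5 13)| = 30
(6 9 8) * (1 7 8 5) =(1 7 8 6 9 5) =[0, 7, 2, 3, 4, 1, 9, 8, 6, 5]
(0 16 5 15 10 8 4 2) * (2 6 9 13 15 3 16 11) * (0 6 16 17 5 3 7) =[11, 1, 6, 17, 16, 7, 9, 0, 4, 13, 8, 2, 12, 15, 14, 10, 3, 5] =(0 11 2 6 9 13 15 10 8 4 16 3 17 5 7)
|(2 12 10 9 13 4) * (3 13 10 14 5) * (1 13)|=8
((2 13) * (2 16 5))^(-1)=(2 5 16 13)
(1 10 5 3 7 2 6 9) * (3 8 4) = (1 10 5 8 4 3 7 2 6 9) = [0, 10, 6, 7, 3, 8, 9, 2, 4, 1, 5]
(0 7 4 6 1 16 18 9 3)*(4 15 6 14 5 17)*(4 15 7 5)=(0 5 17 15 6 1 16 18 9 3)(4 14)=[5, 16, 2, 0, 14, 17, 1, 7, 8, 3, 10, 11, 12, 13, 4, 6, 18, 15, 9]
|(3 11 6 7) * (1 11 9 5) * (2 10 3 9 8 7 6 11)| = |(11)(1 2 10 3 8 7 9 5)| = 8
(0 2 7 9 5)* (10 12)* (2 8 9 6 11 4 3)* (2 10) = (0 8 9 5)(2 7 6 11 4 3 10 12) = [8, 1, 7, 10, 3, 0, 11, 6, 9, 5, 12, 4, 2]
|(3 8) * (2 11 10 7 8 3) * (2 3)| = |(2 11 10 7 8 3)| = 6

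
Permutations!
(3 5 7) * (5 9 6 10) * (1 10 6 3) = (1 10 5 7)(3 9) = [0, 10, 2, 9, 4, 7, 6, 1, 8, 3, 5]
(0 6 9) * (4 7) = [6, 1, 2, 3, 7, 5, 9, 4, 8, 0] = (0 6 9)(4 7)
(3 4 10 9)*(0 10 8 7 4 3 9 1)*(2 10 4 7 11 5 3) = (0 4 8 11 5 3 2 10 1) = [4, 0, 10, 2, 8, 3, 6, 7, 11, 9, 1, 5]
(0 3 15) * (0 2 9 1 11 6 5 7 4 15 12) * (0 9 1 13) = [3, 11, 1, 12, 15, 7, 5, 4, 8, 13, 10, 6, 9, 0, 14, 2] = (0 3 12 9 13)(1 11 6 5 7 4 15 2)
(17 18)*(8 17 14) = (8 17 18 14) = [0, 1, 2, 3, 4, 5, 6, 7, 17, 9, 10, 11, 12, 13, 8, 15, 16, 18, 14]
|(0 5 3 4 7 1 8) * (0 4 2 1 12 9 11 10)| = 12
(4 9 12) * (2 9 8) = (2 9 12 4 8) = [0, 1, 9, 3, 8, 5, 6, 7, 2, 12, 10, 11, 4]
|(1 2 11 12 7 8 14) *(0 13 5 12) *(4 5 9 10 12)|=22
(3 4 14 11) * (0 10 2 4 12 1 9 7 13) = (0 10 2 4 14 11 3 12 1 9 7 13) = [10, 9, 4, 12, 14, 5, 6, 13, 8, 7, 2, 3, 1, 0, 11]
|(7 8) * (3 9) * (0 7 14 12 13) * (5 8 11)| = 8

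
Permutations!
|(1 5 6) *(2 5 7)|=|(1 7 2 5 6)|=5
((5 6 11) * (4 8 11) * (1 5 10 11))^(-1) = ((1 5 6 4 8)(10 11))^(-1) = (1 8 4 6 5)(10 11)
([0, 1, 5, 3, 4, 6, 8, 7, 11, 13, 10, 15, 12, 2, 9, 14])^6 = (2 14 8)(5 9 11)(6 13 15)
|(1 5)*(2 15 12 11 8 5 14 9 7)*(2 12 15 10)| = 8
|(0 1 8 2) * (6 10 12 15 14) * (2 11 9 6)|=11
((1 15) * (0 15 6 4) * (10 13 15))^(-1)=(0 4 6 1 15 13 10)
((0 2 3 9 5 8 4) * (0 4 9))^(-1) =((0 2 3)(5 8 9))^(-1) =(0 3 2)(5 9 8)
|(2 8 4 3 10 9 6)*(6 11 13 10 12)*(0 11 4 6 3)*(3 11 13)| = |(0 13 10 9 4)(2 8 6)(3 12 11)| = 15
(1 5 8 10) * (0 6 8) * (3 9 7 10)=(0 6 8 3 9 7 10 1 5)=[6, 5, 2, 9, 4, 0, 8, 10, 3, 7, 1]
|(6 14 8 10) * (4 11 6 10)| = 5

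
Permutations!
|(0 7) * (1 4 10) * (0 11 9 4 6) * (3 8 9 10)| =|(0 7 11 10 1 6)(3 8 9 4)| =12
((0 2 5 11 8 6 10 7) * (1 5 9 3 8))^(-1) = (0 7 10 6 8 3 9 2)(1 11 5)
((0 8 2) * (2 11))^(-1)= (0 2 11 8)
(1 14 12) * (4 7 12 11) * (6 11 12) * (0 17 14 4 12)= (0 17 14)(1 4 7 6 11 12)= [17, 4, 2, 3, 7, 5, 11, 6, 8, 9, 10, 12, 1, 13, 0, 15, 16, 14]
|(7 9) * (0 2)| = 2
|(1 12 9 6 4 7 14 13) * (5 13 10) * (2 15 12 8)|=13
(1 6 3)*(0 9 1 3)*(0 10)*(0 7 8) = (0 9 1 6 10 7 8) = [9, 6, 2, 3, 4, 5, 10, 8, 0, 1, 7]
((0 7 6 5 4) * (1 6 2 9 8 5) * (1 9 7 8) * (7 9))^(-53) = (0 4 5 8)(1 7 9 6 2)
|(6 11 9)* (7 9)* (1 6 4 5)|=7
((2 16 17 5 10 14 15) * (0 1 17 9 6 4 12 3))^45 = (0 5 15 9 12 1 10 2 6 3 17 14 16 4)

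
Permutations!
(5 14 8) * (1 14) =(1 14 8 5) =[0, 14, 2, 3, 4, 1, 6, 7, 5, 9, 10, 11, 12, 13, 8]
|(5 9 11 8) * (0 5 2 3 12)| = 8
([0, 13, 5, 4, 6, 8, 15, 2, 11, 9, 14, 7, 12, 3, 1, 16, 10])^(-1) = (1 14 10 16 15 6 4 3 13)(2 7 11 8 5)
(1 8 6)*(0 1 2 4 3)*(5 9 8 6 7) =(0 1 6 2 4 3)(5 9 8 7) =[1, 6, 4, 0, 3, 9, 2, 5, 7, 8]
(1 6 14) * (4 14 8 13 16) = (1 6 8 13 16 4 14) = [0, 6, 2, 3, 14, 5, 8, 7, 13, 9, 10, 11, 12, 16, 1, 15, 4]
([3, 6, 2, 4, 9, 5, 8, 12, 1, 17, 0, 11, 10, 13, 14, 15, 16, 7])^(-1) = [10, 8, 2, 0, 3, 5, 1, 17, 6, 4, 12, 11, 7, 13, 14, 15, 16, 9]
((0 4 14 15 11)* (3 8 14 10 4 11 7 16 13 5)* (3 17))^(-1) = (0 11)(3 17 5 13 16 7 15 14 8)(4 10)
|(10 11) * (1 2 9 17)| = 4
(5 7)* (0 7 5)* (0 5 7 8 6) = (0 8 6)(5 7) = [8, 1, 2, 3, 4, 7, 0, 5, 6]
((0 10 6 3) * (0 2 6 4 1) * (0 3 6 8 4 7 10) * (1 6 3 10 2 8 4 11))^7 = (1 8 6 2 10 11 3 4 7) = ((1 10 7 2 4 6 3 8 11))^7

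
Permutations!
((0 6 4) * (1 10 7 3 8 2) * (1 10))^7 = ((0 6 4)(2 10 7 3 8))^7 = (0 6 4)(2 7 8 10 3)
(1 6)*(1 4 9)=(1 6 4 9)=[0, 6, 2, 3, 9, 5, 4, 7, 8, 1]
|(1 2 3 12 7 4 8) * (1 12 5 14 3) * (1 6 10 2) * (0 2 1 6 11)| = |(0 2 11)(1 6 10)(3 5 14)(4 8 12 7)| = 12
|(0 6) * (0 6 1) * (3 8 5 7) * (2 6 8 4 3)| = 10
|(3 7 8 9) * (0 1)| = |(0 1)(3 7 8 9)| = 4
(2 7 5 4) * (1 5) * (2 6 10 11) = (1 5 4 6 10 11 2 7) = [0, 5, 7, 3, 6, 4, 10, 1, 8, 9, 11, 2]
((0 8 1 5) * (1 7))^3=((0 8 7 1 5))^3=(0 1 8 5 7)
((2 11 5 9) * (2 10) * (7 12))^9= ((2 11 5 9 10)(7 12))^9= (2 10 9 5 11)(7 12)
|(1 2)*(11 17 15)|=6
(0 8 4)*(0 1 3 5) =(0 8 4 1 3 5) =[8, 3, 2, 5, 1, 0, 6, 7, 4]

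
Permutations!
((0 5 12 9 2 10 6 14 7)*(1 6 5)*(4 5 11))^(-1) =(0 7 14 6 1)(2 9 12 5 4 11 10)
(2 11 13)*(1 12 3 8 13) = (1 12 3 8 13 2 11) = [0, 12, 11, 8, 4, 5, 6, 7, 13, 9, 10, 1, 3, 2]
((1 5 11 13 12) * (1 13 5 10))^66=(13)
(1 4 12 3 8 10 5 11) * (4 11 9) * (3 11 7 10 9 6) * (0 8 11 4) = [8, 7, 2, 11, 12, 6, 3, 10, 9, 0, 5, 1, 4] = (0 8 9)(1 7 10 5 6 3 11)(4 12)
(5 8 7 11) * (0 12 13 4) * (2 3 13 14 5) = (0 12 14 5 8 7 11 2 3 13 4) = [12, 1, 3, 13, 0, 8, 6, 11, 7, 9, 10, 2, 14, 4, 5]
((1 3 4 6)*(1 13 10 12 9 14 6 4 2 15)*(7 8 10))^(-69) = ((1 3 2 15)(6 13 7 8 10 12 9 14))^(-69) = (1 15 2 3)(6 8 9 13 10 14 7 12)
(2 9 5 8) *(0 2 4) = [2, 1, 9, 3, 0, 8, 6, 7, 4, 5] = (0 2 9 5 8 4)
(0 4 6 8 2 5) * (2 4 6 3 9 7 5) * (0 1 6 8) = (0 8 4 3 9 7 5 1 6) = [8, 6, 2, 9, 3, 1, 0, 5, 4, 7]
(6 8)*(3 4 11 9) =(3 4 11 9)(6 8) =[0, 1, 2, 4, 11, 5, 8, 7, 6, 3, 10, 9]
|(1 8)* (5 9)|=2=|(1 8)(5 9)|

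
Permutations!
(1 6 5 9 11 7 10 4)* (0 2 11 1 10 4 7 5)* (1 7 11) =[2, 6, 1, 3, 10, 9, 0, 4, 8, 7, 11, 5] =(0 2 1 6)(4 10 11 5 9 7)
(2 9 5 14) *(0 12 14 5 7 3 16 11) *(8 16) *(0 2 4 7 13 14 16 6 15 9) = (0 12 16 11 2)(3 8 6 15 9 13 14 4 7) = [12, 1, 0, 8, 7, 5, 15, 3, 6, 13, 10, 2, 16, 14, 4, 9, 11]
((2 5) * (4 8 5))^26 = ((2 4 8 5))^26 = (2 8)(4 5)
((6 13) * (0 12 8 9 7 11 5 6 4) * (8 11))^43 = (0 12 11 5 6 13 4)(7 8 9) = ((0 12 11 5 6 13 4)(7 8 9))^43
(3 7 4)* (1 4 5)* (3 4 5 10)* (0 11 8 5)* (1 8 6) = [11, 0, 2, 7, 4, 8, 1, 10, 5, 9, 3, 6] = (0 11 6 1)(3 7 10)(5 8)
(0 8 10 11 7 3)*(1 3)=[8, 3, 2, 0, 4, 5, 6, 1, 10, 9, 11, 7]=(0 8 10 11 7 1 3)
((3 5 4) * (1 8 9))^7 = (1 8 9)(3 5 4)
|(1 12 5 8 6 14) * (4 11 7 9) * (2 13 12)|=|(1 2 13 12 5 8 6 14)(4 11 7 9)|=8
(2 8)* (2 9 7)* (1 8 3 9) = (1 8)(2 3 9 7) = [0, 8, 3, 9, 4, 5, 6, 2, 1, 7]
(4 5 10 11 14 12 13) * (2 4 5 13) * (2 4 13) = [0, 1, 13, 3, 2, 10, 6, 7, 8, 9, 11, 14, 4, 5, 12] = (2 13 5 10 11 14 12 4)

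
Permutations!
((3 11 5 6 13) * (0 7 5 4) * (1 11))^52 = (0 11 3 6 7 4 1 13 5)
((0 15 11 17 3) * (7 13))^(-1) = (0 3 17 11 15)(7 13)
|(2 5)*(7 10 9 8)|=|(2 5)(7 10 9 8)|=4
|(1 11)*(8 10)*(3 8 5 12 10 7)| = 6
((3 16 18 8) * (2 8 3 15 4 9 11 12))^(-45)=((2 8 15 4 9 11 12)(3 16 18))^(-45)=(18)(2 9 8 11 15 12 4)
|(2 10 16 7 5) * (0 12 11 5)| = |(0 12 11 5 2 10 16 7)| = 8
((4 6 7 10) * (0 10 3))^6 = ((0 10 4 6 7 3))^6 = (10)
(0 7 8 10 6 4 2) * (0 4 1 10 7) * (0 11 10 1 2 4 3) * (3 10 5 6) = (0 11 5 6 2 10 3)(7 8) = [11, 1, 10, 0, 4, 6, 2, 8, 7, 9, 3, 5]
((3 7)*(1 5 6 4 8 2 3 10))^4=(1 8 10 4 7 6 3 5 2)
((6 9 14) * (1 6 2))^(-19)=(1 6 9 14 2)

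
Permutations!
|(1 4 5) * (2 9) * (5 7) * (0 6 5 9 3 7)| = |(0 6 5 1 4)(2 3 7 9)| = 20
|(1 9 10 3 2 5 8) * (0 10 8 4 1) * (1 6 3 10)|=|(10)(0 1 9 8)(2 5 4 6 3)|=20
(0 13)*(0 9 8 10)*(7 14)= [13, 1, 2, 3, 4, 5, 6, 14, 10, 8, 0, 11, 12, 9, 7]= (0 13 9 8 10)(7 14)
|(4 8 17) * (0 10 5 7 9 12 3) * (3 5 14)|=|(0 10 14 3)(4 8 17)(5 7 9 12)|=12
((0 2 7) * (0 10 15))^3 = ((0 2 7 10 15))^3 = (0 10 2 15 7)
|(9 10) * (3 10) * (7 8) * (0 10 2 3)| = 6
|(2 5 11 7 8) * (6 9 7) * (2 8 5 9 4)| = 7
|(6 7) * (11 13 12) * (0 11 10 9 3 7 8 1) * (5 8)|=12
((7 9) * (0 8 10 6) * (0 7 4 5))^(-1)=((0 8 10 6 7 9 4 5))^(-1)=(0 5 4 9 7 6 10 8)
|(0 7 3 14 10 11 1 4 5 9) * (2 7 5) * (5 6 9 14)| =|(0 6 9)(1 4 2 7 3 5 14 10 11)| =9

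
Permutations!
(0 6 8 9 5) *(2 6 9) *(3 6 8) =[9, 1, 8, 6, 4, 0, 3, 7, 2, 5] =(0 9 5)(2 8)(3 6)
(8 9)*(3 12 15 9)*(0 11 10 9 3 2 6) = (0 11 10 9 8 2 6)(3 12 15) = [11, 1, 6, 12, 4, 5, 0, 7, 2, 8, 9, 10, 15, 13, 14, 3]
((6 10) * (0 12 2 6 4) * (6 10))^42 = ((0 12 2 10 4))^42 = (0 2 4 12 10)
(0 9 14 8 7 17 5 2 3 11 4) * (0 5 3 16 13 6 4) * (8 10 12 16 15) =(0 9 14 10 12 16 13 6 4 5 2 15 8 7 17 3 11) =[9, 1, 15, 11, 5, 2, 4, 17, 7, 14, 12, 0, 16, 6, 10, 8, 13, 3]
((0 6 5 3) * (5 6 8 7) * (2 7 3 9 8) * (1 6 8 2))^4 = ((0 1 6 8 3)(2 7 5 9))^4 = (9)(0 3 8 6 1)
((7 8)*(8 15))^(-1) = ((7 15 8))^(-1) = (7 8 15)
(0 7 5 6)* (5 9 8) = (0 7 9 8 5 6) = [7, 1, 2, 3, 4, 6, 0, 9, 5, 8]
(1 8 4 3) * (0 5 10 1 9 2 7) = (0 5 10 1 8 4 3 9 2 7) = [5, 8, 7, 9, 3, 10, 6, 0, 4, 2, 1]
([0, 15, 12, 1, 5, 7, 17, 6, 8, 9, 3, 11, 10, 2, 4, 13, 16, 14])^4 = (1 12 15 10 13 3 2)(4 17 7)(5 14 6)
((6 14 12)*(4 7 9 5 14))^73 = (4 5 6 9 12 7 14)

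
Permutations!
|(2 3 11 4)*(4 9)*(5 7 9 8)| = 8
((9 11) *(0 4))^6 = ((0 4)(9 11))^6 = (11)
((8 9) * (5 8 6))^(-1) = ((5 8 9 6))^(-1) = (5 6 9 8)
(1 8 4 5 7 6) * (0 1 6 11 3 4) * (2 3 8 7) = (0 1 7 11 8)(2 3 4 5) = [1, 7, 3, 4, 5, 2, 6, 11, 0, 9, 10, 8]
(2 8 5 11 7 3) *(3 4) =[0, 1, 8, 2, 3, 11, 6, 4, 5, 9, 10, 7] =(2 8 5 11 7 4 3)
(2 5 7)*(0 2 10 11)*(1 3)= [2, 3, 5, 1, 4, 7, 6, 10, 8, 9, 11, 0]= (0 2 5 7 10 11)(1 3)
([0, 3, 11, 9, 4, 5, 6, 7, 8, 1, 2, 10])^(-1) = [0, 9, 10, 1, 4, 5, 6, 7, 8, 3, 11, 2]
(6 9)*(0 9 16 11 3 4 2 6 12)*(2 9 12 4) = [12, 1, 6, 2, 9, 5, 16, 7, 8, 4, 10, 3, 0, 13, 14, 15, 11] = (0 12)(2 6 16 11 3)(4 9)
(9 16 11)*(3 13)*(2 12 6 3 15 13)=[0, 1, 12, 2, 4, 5, 3, 7, 8, 16, 10, 9, 6, 15, 14, 13, 11]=(2 12 6 3)(9 16 11)(13 15)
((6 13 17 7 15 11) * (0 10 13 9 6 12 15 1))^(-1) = (0 1 7 17 13 10)(6 9)(11 15 12)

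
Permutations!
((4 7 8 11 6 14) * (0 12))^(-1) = (0 12)(4 14 6 11 8 7)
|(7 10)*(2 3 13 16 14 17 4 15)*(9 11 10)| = |(2 3 13 16 14 17 4 15)(7 9 11 10)| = 8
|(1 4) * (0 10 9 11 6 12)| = |(0 10 9 11 6 12)(1 4)| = 6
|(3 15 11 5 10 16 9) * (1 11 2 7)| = 10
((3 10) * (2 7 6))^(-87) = (3 10)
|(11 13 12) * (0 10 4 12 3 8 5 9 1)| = |(0 10 4 12 11 13 3 8 5 9 1)| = 11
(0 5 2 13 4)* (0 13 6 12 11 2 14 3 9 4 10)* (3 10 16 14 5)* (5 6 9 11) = (0 3 11 2 9 4 13 16 14 10)(5 6 12) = [3, 1, 9, 11, 13, 6, 12, 7, 8, 4, 0, 2, 5, 16, 10, 15, 14]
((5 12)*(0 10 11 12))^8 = (0 12 10 5 11)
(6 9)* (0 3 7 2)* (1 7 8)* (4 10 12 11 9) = (0 3 8 1 7 2)(4 10 12 11 9 6) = [3, 7, 0, 8, 10, 5, 4, 2, 1, 6, 12, 9, 11]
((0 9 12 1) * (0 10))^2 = ((0 9 12 1 10))^2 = (0 12 10 9 1)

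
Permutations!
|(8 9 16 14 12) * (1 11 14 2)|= |(1 11 14 12 8 9 16 2)|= 8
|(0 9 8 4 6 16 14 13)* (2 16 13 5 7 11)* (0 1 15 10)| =|(0 9 8 4 6 13 1 15 10)(2 16 14 5 7 11)| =18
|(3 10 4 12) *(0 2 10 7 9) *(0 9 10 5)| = 15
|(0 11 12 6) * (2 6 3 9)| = 7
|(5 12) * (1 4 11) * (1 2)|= |(1 4 11 2)(5 12)|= 4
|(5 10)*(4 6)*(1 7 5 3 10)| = 6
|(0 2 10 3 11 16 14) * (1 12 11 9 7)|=11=|(0 2 10 3 9 7 1 12 11 16 14)|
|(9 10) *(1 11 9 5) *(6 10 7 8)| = 8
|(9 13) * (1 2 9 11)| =|(1 2 9 13 11)| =5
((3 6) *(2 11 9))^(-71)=(2 11 9)(3 6)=((2 11 9)(3 6))^(-71)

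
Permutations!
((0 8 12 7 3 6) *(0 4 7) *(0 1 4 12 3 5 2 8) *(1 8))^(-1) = ((1 4 7 5 2)(3 6 12 8))^(-1) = (1 2 5 7 4)(3 8 12 6)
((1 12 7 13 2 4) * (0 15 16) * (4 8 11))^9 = ((0 15 16)(1 12 7 13 2 8 11 4))^9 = (16)(1 12 7 13 2 8 11 4)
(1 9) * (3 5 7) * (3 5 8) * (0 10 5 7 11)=(0 10 5 11)(1 9)(3 8)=[10, 9, 2, 8, 4, 11, 6, 7, 3, 1, 5, 0]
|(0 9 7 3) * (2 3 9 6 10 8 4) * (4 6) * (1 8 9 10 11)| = 12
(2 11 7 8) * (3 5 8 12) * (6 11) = [0, 1, 6, 5, 4, 8, 11, 12, 2, 9, 10, 7, 3] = (2 6 11 7 12 3 5 8)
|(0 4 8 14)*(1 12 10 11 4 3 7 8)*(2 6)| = |(0 3 7 8 14)(1 12 10 11 4)(2 6)| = 10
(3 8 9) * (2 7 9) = (2 7 9 3 8) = [0, 1, 7, 8, 4, 5, 6, 9, 2, 3]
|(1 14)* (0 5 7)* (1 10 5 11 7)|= |(0 11 7)(1 14 10 5)|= 12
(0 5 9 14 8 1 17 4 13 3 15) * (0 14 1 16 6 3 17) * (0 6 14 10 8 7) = (0 5 9 1 6 3 15 10 8 16 14 7)(4 13 17) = [5, 6, 2, 15, 13, 9, 3, 0, 16, 1, 8, 11, 12, 17, 7, 10, 14, 4]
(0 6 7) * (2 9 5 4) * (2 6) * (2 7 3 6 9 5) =[7, 1, 5, 6, 9, 4, 3, 0, 8, 2] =(0 7)(2 5 4 9)(3 6)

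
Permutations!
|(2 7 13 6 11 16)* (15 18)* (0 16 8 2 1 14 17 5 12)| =42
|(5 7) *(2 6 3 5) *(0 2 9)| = 7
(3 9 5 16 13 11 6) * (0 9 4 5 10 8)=(0 9 10 8)(3 4 5 16 13 11 6)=[9, 1, 2, 4, 5, 16, 3, 7, 0, 10, 8, 6, 12, 11, 14, 15, 13]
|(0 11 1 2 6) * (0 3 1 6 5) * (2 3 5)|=|(0 11 6 5)(1 3)|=4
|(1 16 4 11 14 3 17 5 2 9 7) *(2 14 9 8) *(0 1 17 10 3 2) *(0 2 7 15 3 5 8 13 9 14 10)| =|(0 1 16 4 11 14 7 17 8 2 13 9 15 3)(5 10)| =14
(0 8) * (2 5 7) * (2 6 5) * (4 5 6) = (0 8)(4 5 7) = [8, 1, 2, 3, 5, 7, 6, 4, 0]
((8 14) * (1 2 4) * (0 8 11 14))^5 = ((0 8)(1 2 4)(11 14))^5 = (0 8)(1 4 2)(11 14)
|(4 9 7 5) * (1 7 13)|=6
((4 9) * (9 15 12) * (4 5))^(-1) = ((4 15 12 9 5))^(-1) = (4 5 9 12 15)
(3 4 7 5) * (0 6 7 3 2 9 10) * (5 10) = (0 6 7 10)(2 9 5)(3 4) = [6, 1, 9, 4, 3, 2, 7, 10, 8, 5, 0]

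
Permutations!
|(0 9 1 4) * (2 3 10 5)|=4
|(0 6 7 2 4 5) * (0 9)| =7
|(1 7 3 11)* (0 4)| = |(0 4)(1 7 3 11)| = 4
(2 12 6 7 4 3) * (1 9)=[0, 9, 12, 2, 3, 5, 7, 4, 8, 1, 10, 11, 6]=(1 9)(2 12 6 7 4 3)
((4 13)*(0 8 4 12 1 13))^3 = ((0 8 4)(1 13 12))^3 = (13)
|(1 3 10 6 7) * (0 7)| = |(0 7 1 3 10 6)| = 6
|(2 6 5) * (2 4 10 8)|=|(2 6 5 4 10 8)|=6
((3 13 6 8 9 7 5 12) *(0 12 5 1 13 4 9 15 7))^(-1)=((0 12 3 4 9)(1 13 6 8 15 7))^(-1)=(0 9 4 3 12)(1 7 15 8 6 13)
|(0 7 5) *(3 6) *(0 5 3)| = 4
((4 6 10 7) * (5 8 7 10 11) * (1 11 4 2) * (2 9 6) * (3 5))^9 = (1 2 4 6 9 7 8 5 3 11)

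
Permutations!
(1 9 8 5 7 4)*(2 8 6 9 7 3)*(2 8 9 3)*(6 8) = (1 7 4)(2 9 8 5)(3 6) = [0, 7, 9, 6, 1, 2, 3, 4, 5, 8]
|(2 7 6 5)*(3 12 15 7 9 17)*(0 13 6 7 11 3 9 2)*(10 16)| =|(0 13 6 5)(3 12 15 11)(9 17)(10 16)| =4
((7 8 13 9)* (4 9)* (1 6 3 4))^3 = (1 4 8 6 9 13 3 7)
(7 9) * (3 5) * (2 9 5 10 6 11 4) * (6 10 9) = (2 6 11 4)(3 9 7 5) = [0, 1, 6, 9, 2, 3, 11, 5, 8, 7, 10, 4]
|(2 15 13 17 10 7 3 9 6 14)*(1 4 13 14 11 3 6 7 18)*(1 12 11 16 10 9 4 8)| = |(1 8)(2 15 14)(3 4 13 17 9 7 6 16 10 18 12 11)| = 12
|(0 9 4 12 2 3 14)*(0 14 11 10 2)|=4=|(14)(0 9 4 12)(2 3 11 10)|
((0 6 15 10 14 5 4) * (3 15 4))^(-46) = (0 4 6)(3 5 14 10 15)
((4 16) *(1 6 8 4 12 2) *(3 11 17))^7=((1 6 8 4 16 12 2)(3 11 17))^7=(3 11 17)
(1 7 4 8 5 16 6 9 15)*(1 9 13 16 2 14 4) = (1 7)(2 14 4 8 5)(6 13 16)(9 15) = [0, 7, 14, 3, 8, 2, 13, 1, 5, 15, 10, 11, 12, 16, 4, 9, 6]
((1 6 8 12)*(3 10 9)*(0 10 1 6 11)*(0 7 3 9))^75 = ((0 10)(1 11 7 3)(6 8 12))^75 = (12)(0 10)(1 3 7 11)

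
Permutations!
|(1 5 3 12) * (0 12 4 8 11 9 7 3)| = 12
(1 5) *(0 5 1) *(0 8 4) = (0 5 8 4) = [5, 1, 2, 3, 0, 8, 6, 7, 4]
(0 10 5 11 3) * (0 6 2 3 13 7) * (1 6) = (0 10 5 11 13 7)(1 6 2 3) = [10, 6, 3, 1, 4, 11, 2, 0, 8, 9, 5, 13, 12, 7]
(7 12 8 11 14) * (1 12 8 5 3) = (1 12 5 3)(7 8 11 14) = [0, 12, 2, 1, 4, 3, 6, 8, 11, 9, 10, 14, 5, 13, 7]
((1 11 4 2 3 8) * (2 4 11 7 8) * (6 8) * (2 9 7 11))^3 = (1 3 6 11 9 8 2 7)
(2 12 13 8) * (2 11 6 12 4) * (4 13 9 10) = (2 13 8 11 6 12 9 10 4) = [0, 1, 13, 3, 2, 5, 12, 7, 11, 10, 4, 6, 9, 8]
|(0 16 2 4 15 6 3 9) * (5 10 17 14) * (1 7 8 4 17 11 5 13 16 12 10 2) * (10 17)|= |(0 12 17 14 13 16 1 7 8 4 15 6 3 9)(2 10 11 5)|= 28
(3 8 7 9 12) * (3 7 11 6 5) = (3 8 11 6 5)(7 9 12) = [0, 1, 2, 8, 4, 3, 5, 9, 11, 12, 10, 6, 7]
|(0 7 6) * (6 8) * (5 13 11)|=12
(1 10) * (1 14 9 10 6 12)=(1 6 12)(9 10 14)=[0, 6, 2, 3, 4, 5, 12, 7, 8, 10, 14, 11, 1, 13, 9]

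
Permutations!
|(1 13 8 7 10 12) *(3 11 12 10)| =7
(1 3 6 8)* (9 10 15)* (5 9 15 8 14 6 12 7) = (15)(1 3 12 7 5 9 10 8)(6 14) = [0, 3, 2, 12, 4, 9, 14, 5, 1, 10, 8, 11, 7, 13, 6, 15]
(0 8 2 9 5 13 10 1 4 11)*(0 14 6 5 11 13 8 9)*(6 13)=[9, 4, 0, 3, 6, 8, 5, 7, 2, 11, 1, 14, 12, 10, 13]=(0 9 11 14 13 10 1 4 6 5 8 2)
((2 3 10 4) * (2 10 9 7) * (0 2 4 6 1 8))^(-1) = ((0 2 3 9 7 4 10 6 1 8))^(-1) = (0 8 1 6 10 4 7 9 3 2)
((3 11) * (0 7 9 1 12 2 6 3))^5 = (0 2 7 6 9 3 1 11 12)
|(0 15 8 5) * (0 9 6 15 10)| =|(0 10)(5 9 6 15 8)| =10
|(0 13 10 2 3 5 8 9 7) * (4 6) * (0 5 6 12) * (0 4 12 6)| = 60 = |(0 13 10 2 3)(4 6 12)(5 8 9 7)|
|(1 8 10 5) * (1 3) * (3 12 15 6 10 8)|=10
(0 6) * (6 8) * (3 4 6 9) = [8, 1, 2, 4, 6, 5, 0, 7, 9, 3] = (0 8 9 3 4 6)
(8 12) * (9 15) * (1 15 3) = (1 15 9 3)(8 12) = [0, 15, 2, 1, 4, 5, 6, 7, 12, 3, 10, 11, 8, 13, 14, 9]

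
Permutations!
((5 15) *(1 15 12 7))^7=((1 15 5 12 7))^7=(1 5 7 15 12)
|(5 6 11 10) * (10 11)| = 3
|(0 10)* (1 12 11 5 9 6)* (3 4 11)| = 8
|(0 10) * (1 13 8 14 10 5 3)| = |(0 5 3 1 13 8 14 10)| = 8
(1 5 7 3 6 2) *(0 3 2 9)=(0 3 6 9)(1 5 7 2)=[3, 5, 1, 6, 4, 7, 9, 2, 8, 0]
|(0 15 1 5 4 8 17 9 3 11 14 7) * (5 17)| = |(0 15 1 17 9 3 11 14 7)(4 8 5)| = 9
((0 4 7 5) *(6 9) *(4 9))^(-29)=(0 9 6 4 7 5)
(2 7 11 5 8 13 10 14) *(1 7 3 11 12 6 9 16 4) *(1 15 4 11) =[0, 7, 3, 1, 15, 8, 9, 12, 13, 16, 14, 5, 6, 10, 2, 4, 11] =(1 7 12 6 9 16 11 5 8 13 10 14 2 3)(4 15)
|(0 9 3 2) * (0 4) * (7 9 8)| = |(0 8 7 9 3 2 4)| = 7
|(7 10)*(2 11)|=2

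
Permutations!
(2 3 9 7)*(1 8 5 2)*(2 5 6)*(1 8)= (2 3 9 7 8 6)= [0, 1, 3, 9, 4, 5, 2, 8, 6, 7]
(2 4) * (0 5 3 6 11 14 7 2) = [5, 1, 4, 6, 0, 3, 11, 2, 8, 9, 10, 14, 12, 13, 7] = (0 5 3 6 11 14 7 2 4)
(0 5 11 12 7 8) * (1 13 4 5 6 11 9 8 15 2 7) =(0 6 11 12 1 13 4 5 9 8)(2 7 15) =[6, 13, 7, 3, 5, 9, 11, 15, 0, 8, 10, 12, 1, 4, 14, 2]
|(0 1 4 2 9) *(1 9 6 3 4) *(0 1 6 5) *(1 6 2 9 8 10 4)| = |(0 8 10 4 9 6 3 1 2 5)| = 10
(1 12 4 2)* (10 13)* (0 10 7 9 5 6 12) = [10, 0, 1, 3, 2, 6, 12, 9, 8, 5, 13, 11, 4, 7] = (0 10 13 7 9 5 6 12 4 2 1)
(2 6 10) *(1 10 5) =(1 10 2 6 5) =[0, 10, 6, 3, 4, 1, 5, 7, 8, 9, 2]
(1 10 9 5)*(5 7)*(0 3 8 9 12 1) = (0 3 8 9 7 5)(1 10 12) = [3, 10, 2, 8, 4, 0, 6, 5, 9, 7, 12, 11, 1]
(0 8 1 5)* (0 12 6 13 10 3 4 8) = (1 5 12 6 13 10 3 4 8) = [0, 5, 2, 4, 8, 12, 13, 7, 1, 9, 3, 11, 6, 10]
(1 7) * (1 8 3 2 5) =[0, 7, 5, 2, 4, 1, 6, 8, 3] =(1 7 8 3 2 5)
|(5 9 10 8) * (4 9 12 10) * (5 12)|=|(4 9)(8 12 10)|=6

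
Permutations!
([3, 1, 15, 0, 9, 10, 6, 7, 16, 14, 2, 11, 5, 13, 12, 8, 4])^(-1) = (0 3)(2 10 5 12 14 9 4 16 8 15)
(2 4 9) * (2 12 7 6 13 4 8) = (2 8)(4 9 12 7 6 13) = [0, 1, 8, 3, 9, 5, 13, 6, 2, 12, 10, 11, 7, 4]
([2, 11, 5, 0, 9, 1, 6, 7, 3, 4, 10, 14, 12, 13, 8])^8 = [0, 1, 2, 3, 4, 5, 6, 7, 8, 9, 10, 11, 12, 13, 14]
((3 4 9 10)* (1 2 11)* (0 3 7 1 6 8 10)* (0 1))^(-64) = ((0 3 4 9 1 2 11 6 8 10 7))^(-64) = (0 4 1 11 8 7 3 9 2 6 10)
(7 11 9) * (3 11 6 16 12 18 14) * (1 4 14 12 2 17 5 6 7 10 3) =(1 4 14)(2 17 5 6 16)(3 11 9 10)(12 18) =[0, 4, 17, 11, 14, 6, 16, 7, 8, 10, 3, 9, 18, 13, 1, 15, 2, 5, 12]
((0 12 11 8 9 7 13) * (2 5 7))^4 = ((0 12 11 8 9 2 5 7 13))^4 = (0 9 13 8 7 11 5 12 2)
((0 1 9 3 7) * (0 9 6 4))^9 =(9)(0 1 6 4)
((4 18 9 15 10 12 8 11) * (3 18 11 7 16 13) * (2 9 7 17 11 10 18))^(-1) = (2 3 13 16 7 18 15 9)(4 11 17 8 12 10)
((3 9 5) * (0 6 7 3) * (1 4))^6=((0 6 7 3 9 5)(1 4))^6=(9)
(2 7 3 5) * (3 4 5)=(2 7 4 5)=[0, 1, 7, 3, 5, 2, 6, 4]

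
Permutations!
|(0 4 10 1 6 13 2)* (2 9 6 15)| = 6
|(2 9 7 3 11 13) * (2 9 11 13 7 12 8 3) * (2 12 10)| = 9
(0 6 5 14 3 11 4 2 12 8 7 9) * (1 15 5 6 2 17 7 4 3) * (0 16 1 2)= (1 15 5 14 2 12 8 4 17 7 9 16)(3 11)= [0, 15, 12, 11, 17, 14, 6, 9, 4, 16, 10, 3, 8, 13, 2, 5, 1, 7]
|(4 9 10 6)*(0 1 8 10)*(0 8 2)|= 15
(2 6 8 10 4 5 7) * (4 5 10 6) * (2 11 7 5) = (2 4 10)(6 8)(7 11) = [0, 1, 4, 3, 10, 5, 8, 11, 6, 9, 2, 7]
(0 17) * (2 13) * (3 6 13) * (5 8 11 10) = [17, 1, 3, 6, 4, 8, 13, 7, 11, 9, 5, 10, 12, 2, 14, 15, 16, 0] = (0 17)(2 3 6 13)(5 8 11 10)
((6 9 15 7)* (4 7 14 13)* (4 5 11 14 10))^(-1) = ((4 7 6 9 15 10)(5 11 14 13))^(-1) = (4 10 15 9 6 7)(5 13 14 11)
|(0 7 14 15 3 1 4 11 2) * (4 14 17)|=|(0 7 17 4 11 2)(1 14 15 3)|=12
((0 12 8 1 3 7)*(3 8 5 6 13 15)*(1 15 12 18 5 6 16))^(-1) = (0 7 3 15 8 1 16 5 18)(6 12 13)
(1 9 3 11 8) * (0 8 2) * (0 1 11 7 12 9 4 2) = (0 8 11)(1 4 2)(3 7 12 9) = [8, 4, 1, 7, 2, 5, 6, 12, 11, 3, 10, 0, 9]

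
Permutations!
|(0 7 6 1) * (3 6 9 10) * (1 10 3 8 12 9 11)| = |(0 7 11 1)(3 6 10 8 12 9)| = 12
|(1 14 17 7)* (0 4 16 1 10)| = 8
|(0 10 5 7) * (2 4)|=4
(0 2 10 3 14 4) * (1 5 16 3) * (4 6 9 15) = (0 2 10 1 5 16 3 14 6 9 15 4) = [2, 5, 10, 14, 0, 16, 9, 7, 8, 15, 1, 11, 12, 13, 6, 4, 3]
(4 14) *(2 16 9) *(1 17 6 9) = [0, 17, 16, 3, 14, 5, 9, 7, 8, 2, 10, 11, 12, 13, 4, 15, 1, 6] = (1 17 6 9 2 16)(4 14)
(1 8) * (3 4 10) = [0, 8, 2, 4, 10, 5, 6, 7, 1, 9, 3] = (1 8)(3 4 10)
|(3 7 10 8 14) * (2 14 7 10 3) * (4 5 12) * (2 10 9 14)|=6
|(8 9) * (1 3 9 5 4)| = 6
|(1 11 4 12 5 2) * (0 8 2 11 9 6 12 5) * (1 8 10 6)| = 12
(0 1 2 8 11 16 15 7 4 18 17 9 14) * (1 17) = (0 17 9 14)(1 2 8 11 16 15 7 4 18) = [17, 2, 8, 3, 18, 5, 6, 4, 11, 14, 10, 16, 12, 13, 0, 7, 15, 9, 1]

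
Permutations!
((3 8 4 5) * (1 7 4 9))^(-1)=((1 7 4 5 3 8 9))^(-1)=(1 9 8 3 5 4 7)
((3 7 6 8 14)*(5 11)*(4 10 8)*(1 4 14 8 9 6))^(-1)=(1 7 3 14 6 9 10 4)(5 11)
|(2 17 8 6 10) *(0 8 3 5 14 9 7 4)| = |(0 8 6 10 2 17 3 5 14 9 7 4)| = 12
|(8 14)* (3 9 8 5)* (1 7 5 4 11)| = 9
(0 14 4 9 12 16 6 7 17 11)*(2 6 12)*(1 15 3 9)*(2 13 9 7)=[14, 15, 6, 7, 1, 5, 2, 17, 8, 13, 10, 0, 16, 9, 4, 3, 12, 11]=(0 14 4 1 15 3 7 17 11)(2 6)(9 13)(12 16)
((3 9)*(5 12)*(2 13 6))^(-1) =(2 6 13)(3 9)(5 12)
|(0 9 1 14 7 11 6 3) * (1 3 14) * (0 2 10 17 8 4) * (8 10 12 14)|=|(0 9 3 2 12 14 7 11 6 8 4)(10 17)|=22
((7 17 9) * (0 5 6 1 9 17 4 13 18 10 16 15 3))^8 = (0 18 1 15 4 5 10 9 3 13 6 16 7)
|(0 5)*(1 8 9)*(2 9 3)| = |(0 5)(1 8 3 2 9)| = 10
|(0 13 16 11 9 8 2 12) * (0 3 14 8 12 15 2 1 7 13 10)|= |(0 10)(1 7 13 16 11 9 12 3 14 8)(2 15)|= 10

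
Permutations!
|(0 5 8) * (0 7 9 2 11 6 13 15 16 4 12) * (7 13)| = 40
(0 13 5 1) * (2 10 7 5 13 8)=(13)(0 8 2 10 7 5 1)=[8, 0, 10, 3, 4, 1, 6, 5, 2, 9, 7, 11, 12, 13]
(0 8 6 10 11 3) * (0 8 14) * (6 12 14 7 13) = [7, 1, 2, 8, 4, 5, 10, 13, 12, 9, 11, 3, 14, 6, 0] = (0 7 13 6 10 11 3 8 12 14)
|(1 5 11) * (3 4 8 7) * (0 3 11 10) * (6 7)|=|(0 3 4 8 6 7 11 1 5 10)|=10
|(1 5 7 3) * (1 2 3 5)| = |(2 3)(5 7)| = 2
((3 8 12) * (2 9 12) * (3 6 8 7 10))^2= (2 12 8 9 6)(3 10 7)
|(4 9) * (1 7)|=2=|(1 7)(4 9)|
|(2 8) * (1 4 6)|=|(1 4 6)(2 8)|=6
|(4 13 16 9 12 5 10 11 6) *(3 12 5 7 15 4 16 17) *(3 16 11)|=|(3 12 7 15 4 13 17 16 9 5 10)(6 11)|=22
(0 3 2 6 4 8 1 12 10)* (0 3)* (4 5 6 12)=[0, 4, 12, 2, 8, 6, 5, 7, 1, 9, 3, 11, 10]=(1 4 8)(2 12 10 3)(5 6)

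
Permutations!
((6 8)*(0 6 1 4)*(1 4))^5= ((0 6 8 4))^5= (0 6 8 4)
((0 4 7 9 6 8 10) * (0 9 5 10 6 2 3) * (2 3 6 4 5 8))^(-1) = (0 3 9 10 5)(2 6)(4 8 7) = ((0 5 10 9 3)(2 6)(4 7 8))^(-1)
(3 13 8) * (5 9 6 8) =[0, 1, 2, 13, 4, 9, 8, 7, 3, 6, 10, 11, 12, 5] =(3 13 5 9 6 8)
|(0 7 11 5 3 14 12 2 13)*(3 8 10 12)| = 18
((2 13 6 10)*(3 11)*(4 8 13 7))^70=((2 7 4 8 13 6 10)(3 11))^70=(13)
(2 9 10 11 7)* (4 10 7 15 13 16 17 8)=(2 9 7)(4 10 11 15 13 16 17 8)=[0, 1, 9, 3, 10, 5, 6, 2, 4, 7, 11, 15, 12, 16, 14, 13, 17, 8]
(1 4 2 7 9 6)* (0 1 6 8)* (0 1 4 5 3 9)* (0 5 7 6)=(0 4 2 6)(1 7 5 3 9 8)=[4, 7, 6, 9, 2, 3, 0, 5, 1, 8]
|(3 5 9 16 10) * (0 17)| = 10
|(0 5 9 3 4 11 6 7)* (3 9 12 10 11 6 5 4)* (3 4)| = |(0 3 4 6 7)(5 12 10 11)| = 20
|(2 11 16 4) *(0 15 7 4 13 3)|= 9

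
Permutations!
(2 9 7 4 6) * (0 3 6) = (0 3 6 2 9 7 4) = [3, 1, 9, 6, 0, 5, 2, 4, 8, 7]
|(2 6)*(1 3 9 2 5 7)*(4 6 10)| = 9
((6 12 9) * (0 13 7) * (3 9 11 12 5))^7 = (0 13 7)(3 5 6 9)(11 12)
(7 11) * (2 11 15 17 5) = (2 11 7 15 17 5) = [0, 1, 11, 3, 4, 2, 6, 15, 8, 9, 10, 7, 12, 13, 14, 17, 16, 5]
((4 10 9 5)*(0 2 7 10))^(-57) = ((0 2 7 10 9 5 4))^(-57) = (0 4 5 9 10 7 2)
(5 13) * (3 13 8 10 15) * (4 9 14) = (3 13 5 8 10 15)(4 9 14) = [0, 1, 2, 13, 9, 8, 6, 7, 10, 14, 15, 11, 12, 5, 4, 3]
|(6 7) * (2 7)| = 3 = |(2 7 6)|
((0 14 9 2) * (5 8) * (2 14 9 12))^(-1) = (0 2 12 14 9)(5 8)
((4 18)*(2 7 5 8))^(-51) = (2 7 5 8)(4 18)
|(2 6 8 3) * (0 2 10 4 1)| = |(0 2 6 8 3 10 4 1)| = 8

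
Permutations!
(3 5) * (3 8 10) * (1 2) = (1 2)(3 5 8 10) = [0, 2, 1, 5, 4, 8, 6, 7, 10, 9, 3]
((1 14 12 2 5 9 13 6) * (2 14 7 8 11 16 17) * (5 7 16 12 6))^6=(1 11 17 14 7)(2 6 8 16 12)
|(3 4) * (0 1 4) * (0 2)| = 5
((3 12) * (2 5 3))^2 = (2 3)(5 12)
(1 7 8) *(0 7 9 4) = (0 7 8 1 9 4) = [7, 9, 2, 3, 0, 5, 6, 8, 1, 4]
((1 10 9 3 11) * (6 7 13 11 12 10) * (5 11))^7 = (1 6 7 13 5 11)(3 9 10 12) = ((1 6 7 13 5 11)(3 12 10 9))^7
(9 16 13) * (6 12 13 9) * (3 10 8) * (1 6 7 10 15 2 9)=[0, 6, 9, 15, 4, 5, 12, 10, 3, 16, 8, 11, 13, 7, 14, 2, 1]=(1 6 12 13 7 10 8 3 15 2 9 16)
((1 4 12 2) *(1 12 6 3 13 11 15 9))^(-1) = ((1 4 6 3 13 11 15 9)(2 12))^(-1) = (1 9 15 11 13 3 6 4)(2 12)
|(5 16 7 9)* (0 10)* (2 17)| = |(0 10)(2 17)(5 16 7 9)| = 4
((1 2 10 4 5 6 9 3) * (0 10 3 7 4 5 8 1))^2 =(0 5 9 4 1 3 10 6 7 8 2)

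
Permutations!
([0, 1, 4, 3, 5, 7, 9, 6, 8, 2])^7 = [0, 1, 4, 3, 5, 7, 9, 6, 8, 2]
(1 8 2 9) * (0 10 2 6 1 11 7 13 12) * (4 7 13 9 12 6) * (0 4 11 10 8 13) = [8, 13, 12, 3, 7, 5, 1, 9, 11, 10, 2, 0, 4, 6] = (0 8 11)(1 13 6)(2 12 4 7 9 10)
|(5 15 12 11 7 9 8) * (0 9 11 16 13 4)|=18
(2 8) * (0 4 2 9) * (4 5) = (0 5 4 2 8 9) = [5, 1, 8, 3, 2, 4, 6, 7, 9, 0]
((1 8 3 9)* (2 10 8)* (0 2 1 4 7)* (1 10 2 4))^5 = (10)(0 7 4)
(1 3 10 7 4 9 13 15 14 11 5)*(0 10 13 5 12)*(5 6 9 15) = (0 10 7 4 15 14 11 12)(1 3 13 5)(6 9) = [10, 3, 2, 13, 15, 1, 9, 4, 8, 6, 7, 12, 0, 5, 11, 14]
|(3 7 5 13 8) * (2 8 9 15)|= 8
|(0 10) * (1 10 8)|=4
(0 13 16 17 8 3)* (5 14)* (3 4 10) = (0 13 16 17 8 4 10 3)(5 14) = [13, 1, 2, 0, 10, 14, 6, 7, 4, 9, 3, 11, 12, 16, 5, 15, 17, 8]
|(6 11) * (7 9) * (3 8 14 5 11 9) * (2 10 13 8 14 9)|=|(2 10 13 8 9 7 3 14 5 11 6)|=11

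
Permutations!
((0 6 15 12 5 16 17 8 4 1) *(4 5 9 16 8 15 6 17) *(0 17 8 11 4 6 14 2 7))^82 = (0 15 7 17 2 1 14 4 6 11 16 5 9 8 12)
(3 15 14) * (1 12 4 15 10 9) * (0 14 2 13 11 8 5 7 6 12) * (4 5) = [14, 0, 13, 10, 15, 7, 12, 6, 4, 1, 9, 8, 5, 11, 3, 2] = (0 14 3 10 9 1)(2 13 11 8 4 15)(5 7 6 12)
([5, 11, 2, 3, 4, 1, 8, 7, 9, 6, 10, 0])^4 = (11)(6 8 9)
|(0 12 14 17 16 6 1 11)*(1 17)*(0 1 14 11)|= 12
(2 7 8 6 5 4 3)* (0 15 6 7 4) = [15, 1, 4, 2, 3, 0, 5, 8, 7, 9, 10, 11, 12, 13, 14, 6] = (0 15 6 5)(2 4 3)(7 8)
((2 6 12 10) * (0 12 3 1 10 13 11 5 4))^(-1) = ((0 12 13 11 5 4)(1 10 2 6 3))^(-1) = (0 4 5 11 13 12)(1 3 6 2 10)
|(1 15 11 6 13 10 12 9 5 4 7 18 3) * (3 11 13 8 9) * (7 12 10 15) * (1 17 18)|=|(1 7)(3 17 18 11 6 8 9 5 4 12)(13 15)|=10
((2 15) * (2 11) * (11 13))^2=(2 13)(11 15)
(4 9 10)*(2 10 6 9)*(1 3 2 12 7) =(1 3 2 10 4 12 7)(6 9) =[0, 3, 10, 2, 12, 5, 9, 1, 8, 6, 4, 11, 7]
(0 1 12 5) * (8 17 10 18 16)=(0 1 12 5)(8 17 10 18 16)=[1, 12, 2, 3, 4, 0, 6, 7, 17, 9, 18, 11, 5, 13, 14, 15, 8, 10, 16]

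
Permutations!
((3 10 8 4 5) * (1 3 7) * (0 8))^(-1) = (0 10 3 1 7 5 4 8)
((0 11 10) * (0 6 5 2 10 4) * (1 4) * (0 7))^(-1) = (0 7 4 1 11)(2 5 6 10)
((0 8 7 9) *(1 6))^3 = ((0 8 7 9)(1 6))^3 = (0 9 7 8)(1 6)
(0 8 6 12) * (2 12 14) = (0 8 6 14 2 12) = [8, 1, 12, 3, 4, 5, 14, 7, 6, 9, 10, 11, 0, 13, 2]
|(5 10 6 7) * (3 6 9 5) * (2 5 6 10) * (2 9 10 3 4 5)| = 5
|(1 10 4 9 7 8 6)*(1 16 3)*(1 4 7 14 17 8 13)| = 8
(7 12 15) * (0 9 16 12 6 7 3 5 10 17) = (0 9 16 12 15 3 5 10 17)(6 7) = [9, 1, 2, 5, 4, 10, 7, 6, 8, 16, 17, 11, 15, 13, 14, 3, 12, 0]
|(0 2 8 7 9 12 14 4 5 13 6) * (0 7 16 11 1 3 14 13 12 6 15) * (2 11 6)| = |(0 11 1 3 14 4 5 12 13 15)(2 8 16 6 7 9)| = 30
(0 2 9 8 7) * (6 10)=(0 2 9 8 7)(6 10)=[2, 1, 9, 3, 4, 5, 10, 0, 7, 8, 6]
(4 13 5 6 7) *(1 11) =[0, 11, 2, 3, 13, 6, 7, 4, 8, 9, 10, 1, 12, 5] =(1 11)(4 13 5 6 7)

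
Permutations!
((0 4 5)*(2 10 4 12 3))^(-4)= (0 2 5 3 4 12 10)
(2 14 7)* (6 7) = [0, 1, 14, 3, 4, 5, 7, 2, 8, 9, 10, 11, 12, 13, 6] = (2 14 6 7)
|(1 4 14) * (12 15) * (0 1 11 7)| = |(0 1 4 14 11 7)(12 15)| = 6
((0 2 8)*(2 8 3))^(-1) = ((0 8)(2 3))^(-1) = (0 8)(2 3)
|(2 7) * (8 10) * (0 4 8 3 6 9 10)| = 12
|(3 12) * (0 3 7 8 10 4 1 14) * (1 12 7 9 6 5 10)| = 6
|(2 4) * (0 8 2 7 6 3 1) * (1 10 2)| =6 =|(0 8 1)(2 4 7 6 3 10)|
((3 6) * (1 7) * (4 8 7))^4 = (8)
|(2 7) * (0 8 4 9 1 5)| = |(0 8 4 9 1 5)(2 7)| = 6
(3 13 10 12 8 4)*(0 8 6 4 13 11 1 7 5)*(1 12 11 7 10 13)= [8, 10, 2, 7, 3, 0, 4, 5, 1, 9, 11, 12, 6, 13]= (13)(0 8 1 10 11 12 6 4 3 7 5)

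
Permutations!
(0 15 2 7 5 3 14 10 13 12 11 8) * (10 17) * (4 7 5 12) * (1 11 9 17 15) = (0 1 11 8)(2 5 3 14 15)(4 7 12 9 17 10 13) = [1, 11, 5, 14, 7, 3, 6, 12, 0, 17, 13, 8, 9, 4, 15, 2, 16, 10]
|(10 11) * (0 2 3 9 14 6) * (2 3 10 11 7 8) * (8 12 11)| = |(0 3 9 14 6)(2 10 7 12 11 8)| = 30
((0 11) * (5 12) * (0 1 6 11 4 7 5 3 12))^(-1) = ((0 4 7 5)(1 6 11)(3 12))^(-1) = (0 5 7 4)(1 11 6)(3 12)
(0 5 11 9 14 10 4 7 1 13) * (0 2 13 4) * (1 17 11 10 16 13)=(0 5 10)(1 4 7 17 11 9 14 16 13 2)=[5, 4, 1, 3, 7, 10, 6, 17, 8, 14, 0, 9, 12, 2, 16, 15, 13, 11]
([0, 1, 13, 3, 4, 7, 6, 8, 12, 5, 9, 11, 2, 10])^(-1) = (2 12 8 7 5 9 10 13)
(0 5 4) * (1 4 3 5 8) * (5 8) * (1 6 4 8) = (0 5 3 1 8 6 4) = [5, 8, 2, 1, 0, 3, 4, 7, 6]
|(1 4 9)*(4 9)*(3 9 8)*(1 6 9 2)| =|(1 8 3 2)(6 9)| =4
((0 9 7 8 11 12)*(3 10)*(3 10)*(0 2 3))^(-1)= (0 3 2 12 11 8 7 9)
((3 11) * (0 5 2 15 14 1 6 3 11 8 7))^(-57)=((0 5 2 15 14 1 6 3 8 7))^(-57)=(0 15 6 7 2 1 8 5 14 3)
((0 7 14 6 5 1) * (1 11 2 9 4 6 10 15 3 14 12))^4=(15)(2 5 4)(6 9 11)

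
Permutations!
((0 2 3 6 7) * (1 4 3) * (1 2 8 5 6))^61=(0 8 5 6 7)(1 4 3)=((0 8 5 6 7)(1 4 3))^61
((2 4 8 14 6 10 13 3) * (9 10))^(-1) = (2 3 13 10 9 6 14 8 4) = ((2 4 8 14 6 9 10 13 3))^(-1)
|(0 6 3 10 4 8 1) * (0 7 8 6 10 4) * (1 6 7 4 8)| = |(0 10)(1 4 7)(3 8 6)| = 6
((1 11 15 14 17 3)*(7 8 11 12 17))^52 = (17)(7 11 14 8 15)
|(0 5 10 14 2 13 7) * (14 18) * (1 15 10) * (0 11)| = |(0 5 1 15 10 18 14 2 13 7 11)| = 11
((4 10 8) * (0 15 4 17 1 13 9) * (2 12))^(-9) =((0 15 4 10 8 17 1 13 9)(2 12))^(-9) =(17)(2 12)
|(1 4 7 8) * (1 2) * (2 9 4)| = 4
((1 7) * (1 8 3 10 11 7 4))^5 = (11)(1 4)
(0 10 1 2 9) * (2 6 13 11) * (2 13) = (0 10 1 6 2 9)(11 13) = [10, 6, 9, 3, 4, 5, 2, 7, 8, 0, 1, 13, 12, 11]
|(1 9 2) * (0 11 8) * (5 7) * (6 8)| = 12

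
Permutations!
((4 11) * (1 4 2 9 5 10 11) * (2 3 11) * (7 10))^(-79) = (1 4)(2 9 5 7 10)(3 11)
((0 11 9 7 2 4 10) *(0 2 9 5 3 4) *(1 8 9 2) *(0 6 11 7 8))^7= (0 4 11 7 10 5 2 1 3 6)(8 9)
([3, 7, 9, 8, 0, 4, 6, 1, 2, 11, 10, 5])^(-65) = (0 4 5 11 9 2 8 3)(1 7)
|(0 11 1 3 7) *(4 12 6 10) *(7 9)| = 12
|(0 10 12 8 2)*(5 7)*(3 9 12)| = |(0 10 3 9 12 8 2)(5 7)| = 14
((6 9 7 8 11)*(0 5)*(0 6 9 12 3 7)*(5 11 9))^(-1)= (0 9 8 7 3 12 6 5 11)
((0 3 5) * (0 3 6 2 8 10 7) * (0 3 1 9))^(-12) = (0 1 3 10 2)(5 7 8 6 9) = ((0 6 2 8 10 7 3 5 1 9))^(-12)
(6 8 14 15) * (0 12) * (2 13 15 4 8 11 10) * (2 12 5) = (0 5 2 13 15 6 11 10 12)(4 8 14) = [5, 1, 13, 3, 8, 2, 11, 7, 14, 9, 12, 10, 0, 15, 4, 6]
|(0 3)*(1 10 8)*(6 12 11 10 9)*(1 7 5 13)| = 10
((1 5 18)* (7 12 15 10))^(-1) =((1 5 18)(7 12 15 10))^(-1) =(1 18 5)(7 10 15 12)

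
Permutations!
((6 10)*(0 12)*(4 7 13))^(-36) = ((0 12)(4 7 13)(6 10))^(-36) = (13)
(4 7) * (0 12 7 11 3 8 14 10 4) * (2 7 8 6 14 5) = [12, 1, 7, 6, 11, 2, 14, 0, 5, 9, 4, 3, 8, 13, 10] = (0 12 8 5 2 7)(3 6 14 10 4 11)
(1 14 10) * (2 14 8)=(1 8 2 14 10)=[0, 8, 14, 3, 4, 5, 6, 7, 2, 9, 1, 11, 12, 13, 10]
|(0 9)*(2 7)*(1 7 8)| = |(0 9)(1 7 2 8)| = 4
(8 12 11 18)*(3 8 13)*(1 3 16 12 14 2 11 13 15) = (1 3 8 14 2 11 18 15)(12 13 16) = [0, 3, 11, 8, 4, 5, 6, 7, 14, 9, 10, 18, 13, 16, 2, 1, 12, 17, 15]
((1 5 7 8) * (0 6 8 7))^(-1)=((0 6 8 1 5))^(-1)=(0 5 1 8 6)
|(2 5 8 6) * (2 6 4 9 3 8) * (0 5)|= 12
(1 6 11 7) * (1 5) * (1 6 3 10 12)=(1 3 10 12)(5 6 11 7)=[0, 3, 2, 10, 4, 6, 11, 5, 8, 9, 12, 7, 1]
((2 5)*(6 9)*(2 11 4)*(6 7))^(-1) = (2 4 11 5)(6 7 9)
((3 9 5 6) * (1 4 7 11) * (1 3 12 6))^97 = (1 5 9 3 11 7 4)(6 12)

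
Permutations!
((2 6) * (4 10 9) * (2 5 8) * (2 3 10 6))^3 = (3 4 8 9 5 10 6) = ((3 10 9 4 6 5 8))^3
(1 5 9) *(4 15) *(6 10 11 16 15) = (1 5 9)(4 6 10 11 16 15) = [0, 5, 2, 3, 6, 9, 10, 7, 8, 1, 11, 16, 12, 13, 14, 4, 15]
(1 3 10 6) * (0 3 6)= (0 3 10)(1 6)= [3, 6, 2, 10, 4, 5, 1, 7, 8, 9, 0]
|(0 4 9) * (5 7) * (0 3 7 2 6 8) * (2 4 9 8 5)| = 9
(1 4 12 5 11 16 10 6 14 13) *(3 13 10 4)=(1 3 13)(4 12 5 11 16)(6 14 10)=[0, 3, 2, 13, 12, 11, 14, 7, 8, 9, 6, 16, 5, 1, 10, 15, 4]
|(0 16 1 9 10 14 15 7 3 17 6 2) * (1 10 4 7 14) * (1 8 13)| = 26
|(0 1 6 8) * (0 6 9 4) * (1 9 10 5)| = 6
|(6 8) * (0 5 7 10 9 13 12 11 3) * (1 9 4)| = |(0 5 7 10 4 1 9 13 12 11 3)(6 8)| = 22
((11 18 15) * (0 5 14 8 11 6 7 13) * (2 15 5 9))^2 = (0 2 6 13 9 15 7)(5 8 18 14 11)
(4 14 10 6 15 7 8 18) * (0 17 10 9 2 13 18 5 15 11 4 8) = (0 17 10 6 11 4 14 9 2 13 18 8 5 15 7) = [17, 1, 13, 3, 14, 15, 11, 0, 5, 2, 6, 4, 12, 18, 9, 7, 16, 10, 8]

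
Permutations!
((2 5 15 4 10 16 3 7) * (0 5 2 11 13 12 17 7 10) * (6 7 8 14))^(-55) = (0 5 15 4)(3 16 10)(6 7 11 13 12 17 8 14)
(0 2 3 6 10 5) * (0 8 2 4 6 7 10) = [4, 1, 3, 7, 6, 8, 0, 10, 2, 9, 5] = (0 4 6)(2 3 7 10 5 8)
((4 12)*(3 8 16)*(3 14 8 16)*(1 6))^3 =(1 6)(3 8 14 16)(4 12)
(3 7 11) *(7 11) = [0, 1, 2, 11, 4, 5, 6, 7, 8, 9, 10, 3] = (3 11)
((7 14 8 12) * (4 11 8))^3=(4 12)(7 11)(8 14)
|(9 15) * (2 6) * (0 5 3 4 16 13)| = 6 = |(0 5 3 4 16 13)(2 6)(9 15)|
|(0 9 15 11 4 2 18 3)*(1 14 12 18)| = |(0 9 15 11 4 2 1 14 12 18 3)| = 11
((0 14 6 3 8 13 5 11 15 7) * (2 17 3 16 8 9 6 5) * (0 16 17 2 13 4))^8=((0 14 5 11 15 7 16 8 4)(3 9 6 17))^8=(17)(0 4 8 16 7 15 11 5 14)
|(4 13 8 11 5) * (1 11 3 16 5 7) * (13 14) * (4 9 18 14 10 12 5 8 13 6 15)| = 9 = |(1 11 7)(3 16 8)(4 10 12 5 9 18 14 6 15)|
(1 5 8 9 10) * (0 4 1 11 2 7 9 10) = [4, 5, 7, 3, 1, 8, 6, 9, 10, 0, 11, 2] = (0 4 1 5 8 10 11 2 7 9)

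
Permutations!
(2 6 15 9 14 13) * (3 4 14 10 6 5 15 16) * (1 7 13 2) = (1 7 13)(2 5 15 9 10 6 16 3 4 14) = [0, 7, 5, 4, 14, 15, 16, 13, 8, 10, 6, 11, 12, 1, 2, 9, 3]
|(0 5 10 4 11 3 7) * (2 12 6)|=21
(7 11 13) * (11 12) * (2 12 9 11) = (2 12)(7 9 11 13) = [0, 1, 12, 3, 4, 5, 6, 9, 8, 11, 10, 13, 2, 7]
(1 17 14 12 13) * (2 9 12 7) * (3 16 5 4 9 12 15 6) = (1 17 14 7 2 12 13)(3 16 5 4 9 15 6) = [0, 17, 12, 16, 9, 4, 3, 2, 8, 15, 10, 11, 13, 1, 7, 6, 5, 14]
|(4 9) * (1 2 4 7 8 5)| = |(1 2 4 9 7 8 5)| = 7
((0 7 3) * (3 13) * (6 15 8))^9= (15)(0 7 13 3)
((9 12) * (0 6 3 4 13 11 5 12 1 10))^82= ((0 6 3 4 13 11 5 12 9 1 10))^82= (0 11 10 13 1 4 9 3 12 6 5)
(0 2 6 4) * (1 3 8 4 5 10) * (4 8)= (0 2 6 5 10 1 3 4)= [2, 3, 6, 4, 0, 10, 5, 7, 8, 9, 1]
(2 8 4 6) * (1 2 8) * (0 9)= (0 9)(1 2)(4 6 8)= [9, 2, 1, 3, 6, 5, 8, 7, 4, 0]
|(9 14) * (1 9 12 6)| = |(1 9 14 12 6)| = 5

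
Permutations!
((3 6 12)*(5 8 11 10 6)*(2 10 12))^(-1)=((2 10 6)(3 5 8 11 12))^(-1)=(2 6 10)(3 12 11 8 5)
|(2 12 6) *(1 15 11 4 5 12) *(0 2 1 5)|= 9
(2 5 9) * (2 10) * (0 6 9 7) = [6, 1, 5, 3, 4, 7, 9, 0, 8, 10, 2] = (0 6 9 10 2 5 7)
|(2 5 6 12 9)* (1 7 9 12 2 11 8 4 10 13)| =24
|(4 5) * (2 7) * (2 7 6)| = 2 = |(7)(2 6)(4 5)|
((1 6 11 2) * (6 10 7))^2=(1 7 11)(2 10 6)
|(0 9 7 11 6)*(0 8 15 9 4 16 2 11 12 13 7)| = 9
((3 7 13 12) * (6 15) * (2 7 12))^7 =(2 7 13)(3 12)(6 15) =((2 7 13)(3 12)(6 15))^7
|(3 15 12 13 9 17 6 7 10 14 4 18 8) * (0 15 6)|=|(0 15 12 13 9 17)(3 6 7 10 14 4 18 8)|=24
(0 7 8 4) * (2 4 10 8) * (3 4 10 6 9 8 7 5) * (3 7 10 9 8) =(10)(0 5 7 2 9 3 4)(6 8) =[5, 1, 9, 4, 0, 7, 8, 2, 6, 3, 10]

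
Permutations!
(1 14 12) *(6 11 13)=(1 14 12)(6 11 13)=[0, 14, 2, 3, 4, 5, 11, 7, 8, 9, 10, 13, 1, 6, 12]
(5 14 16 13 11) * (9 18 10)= (5 14 16 13 11)(9 18 10)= [0, 1, 2, 3, 4, 14, 6, 7, 8, 18, 9, 5, 12, 11, 16, 15, 13, 17, 10]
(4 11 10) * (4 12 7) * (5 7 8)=[0, 1, 2, 3, 11, 7, 6, 4, 5, 9, 12, 10, 8]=(4 11 10 12 8 5 7)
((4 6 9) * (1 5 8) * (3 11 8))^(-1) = (1 8 11 3 5)(4 9 6) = ((1 5 3 11 8)(4 6 9))^(-1)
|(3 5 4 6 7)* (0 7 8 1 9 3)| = 14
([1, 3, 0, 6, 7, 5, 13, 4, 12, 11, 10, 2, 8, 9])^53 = (0 9 3 2 13 1 11 6)(4 7)(8 12)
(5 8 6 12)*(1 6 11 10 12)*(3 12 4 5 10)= (1 6)(3 12 10 4 5 8 11)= [0, 6, 2, 12, 5, 8, 1, 7, 11, 9, 4, 3, 10]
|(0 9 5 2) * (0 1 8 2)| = 3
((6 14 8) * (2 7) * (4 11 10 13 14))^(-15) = ((2 7)(4 11 10 13 14 8 6))^(-15) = (2 7)(4 6 8 14 13 10 11)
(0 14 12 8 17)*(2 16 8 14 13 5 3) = [13, 1, 16, 2, 4, 3, 6, 7, 17, 9, 10, 11, 14, 5, 12, 15, 8, 0] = (0 13 5 3 2 16 8 17)(12 14)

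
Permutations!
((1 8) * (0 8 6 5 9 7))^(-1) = ((0 8 1 6 5 9 7))^(-1) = (0 7 9 5 6 1 8)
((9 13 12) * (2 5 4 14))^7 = (2 14 4 5)(9 13 12)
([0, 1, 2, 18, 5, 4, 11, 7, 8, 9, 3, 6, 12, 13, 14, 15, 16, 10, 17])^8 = (18)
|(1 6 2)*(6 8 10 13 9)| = 7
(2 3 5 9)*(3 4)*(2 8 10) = (2 4 3 5 9 8 10) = [0, 1, 4, 5, 3, 9, 6, 7, 10, 8, 2]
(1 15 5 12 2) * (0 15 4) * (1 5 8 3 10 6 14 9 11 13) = (0 15 8 3 10 6 14 9 11 13 1 4)(2 5 12) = [15, 4, 5, 10, 0, 12, 14, 7, 3, 11, 6, 13, 2, 1, 9, 8]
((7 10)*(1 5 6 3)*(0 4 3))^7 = (0 4 3 1 5 6)(7 10) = ((0 4 3 1 5 6)(7 10))^7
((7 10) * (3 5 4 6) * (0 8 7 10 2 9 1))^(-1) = ((10)(0 8 7 2 9 1)(3 5 4 6))^(-1) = (10)(0 1 9 2 7 8)(3 6 4 5)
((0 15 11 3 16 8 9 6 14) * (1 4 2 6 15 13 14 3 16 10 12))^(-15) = (16)(1 12 10 3 6 2 4) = ((0 13 14)(1 4 2 6 3 10 12)(8 9 15 11 16))^(-15)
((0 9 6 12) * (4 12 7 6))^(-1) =(0 12 4 9)(6 7)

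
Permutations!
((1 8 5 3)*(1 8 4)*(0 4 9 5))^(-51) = ((0 4 1 9 5 3 8))^(-51) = (0 3 9 4 8 5 1)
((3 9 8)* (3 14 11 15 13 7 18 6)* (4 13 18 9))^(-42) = ((3 4 13 7 9 8 14 11 15 18 6))^(-42) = (3 13 9 14 15 6 4 7 8 11 18)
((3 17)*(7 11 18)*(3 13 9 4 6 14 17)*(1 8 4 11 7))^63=((1 8 4 6 14 17 13 9 11 18))^63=(1 6 13 18 4 17 11 8 14 9)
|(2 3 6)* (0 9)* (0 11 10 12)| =|(0 9 11 10 12)(2 3 6)| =15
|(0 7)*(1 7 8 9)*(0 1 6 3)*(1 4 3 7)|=7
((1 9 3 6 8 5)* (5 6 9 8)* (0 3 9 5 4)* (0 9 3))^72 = ((1 8 6 4 9 3 5))^72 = (1 6 9 5 8 4 3)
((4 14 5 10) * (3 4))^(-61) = ((3 4 14 5 10))^(-61) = (3 10 5 14 4)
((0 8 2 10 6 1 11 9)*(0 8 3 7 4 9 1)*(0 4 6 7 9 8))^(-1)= ((0 3 9)(1 11)(2 10 7 6 4 8))^(-1)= (0 9 3)(1 11)(2 8 4 6 7 10)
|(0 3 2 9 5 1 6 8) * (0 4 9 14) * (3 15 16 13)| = 42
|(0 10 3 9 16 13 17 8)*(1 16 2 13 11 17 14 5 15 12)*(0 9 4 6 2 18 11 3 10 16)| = |(0 16 3 4 6 2 13 14 5 15 12 1)(8 9 18 11 17)| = 60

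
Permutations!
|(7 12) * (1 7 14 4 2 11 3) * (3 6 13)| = |(1 7 12 14 4 2 11 6 13 3)| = 10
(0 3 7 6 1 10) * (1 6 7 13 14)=[3, 10, 2, 13, 4, 5, 6, 7, 8, 9, 0, 11, 12, 14, 1]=(0 3 13 14 1 10)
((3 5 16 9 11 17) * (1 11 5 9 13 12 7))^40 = ((1 11 17 3 9 5 16 13 12 7))^40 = (17)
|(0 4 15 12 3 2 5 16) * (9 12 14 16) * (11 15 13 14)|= 10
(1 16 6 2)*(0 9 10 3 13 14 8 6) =(0 9 10 3 13 14 8 6 2 1 16) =[9, 16, 1, 13, 4, 5, 2, 7, 6, 10, 3, 11, 12, 14, 8, 15, 0]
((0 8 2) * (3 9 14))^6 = ((0 8 2)(3 9 14))^6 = (14)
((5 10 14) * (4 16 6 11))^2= (4 6)(5 14 10)(11 16)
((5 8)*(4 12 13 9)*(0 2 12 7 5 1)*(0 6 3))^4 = (0 9 8)(1 2 4)(3 13 5)(6 12 7)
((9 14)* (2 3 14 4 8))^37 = ((2 3 14 9 4 8))^37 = (2 3 14 9 4 8)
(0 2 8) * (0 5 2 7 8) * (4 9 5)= (0 7 8 4 9 5 2)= [7, 1, 0, 3, 9, 2, 6, 8, 4, 5]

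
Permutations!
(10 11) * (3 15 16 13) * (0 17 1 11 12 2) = (0 17 1 11 10 12 2)(3 15 16 13) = [17, 11, 0, 15, 4, 5, 6, 7, 8, 9, 12, 10, 2, 3, 14, 16, 13, 1]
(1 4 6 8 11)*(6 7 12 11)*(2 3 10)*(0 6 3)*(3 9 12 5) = (0 6 8 9 12 11 1 4 7 5 3 10 2) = [6, 4, 0, 10, 7, 3, 8, 5, 9, 12, 2, 1, 11]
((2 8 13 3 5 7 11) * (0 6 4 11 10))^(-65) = (0 6 4 11 2 8 13 3 5 7 10)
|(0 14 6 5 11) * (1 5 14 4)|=10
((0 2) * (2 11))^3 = (11) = ((0 11 2))^3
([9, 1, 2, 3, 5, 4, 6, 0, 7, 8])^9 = (0 9 8 7)(4 5)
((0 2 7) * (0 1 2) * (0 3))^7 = (0 3)(1 2 7)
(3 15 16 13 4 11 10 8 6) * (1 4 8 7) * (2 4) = (1 2 4 11 10 7)(3 15 16 13 8 6) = [0, 2, 4, 15, 11, 5, 3, 1, 6, 9, 7, 10, 12, 8, 14, 16, 13]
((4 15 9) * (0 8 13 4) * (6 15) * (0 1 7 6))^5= (15)(0 8 13 4)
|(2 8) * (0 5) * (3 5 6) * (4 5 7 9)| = |(0 6 3 7 9 4 5)(2 8)| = 14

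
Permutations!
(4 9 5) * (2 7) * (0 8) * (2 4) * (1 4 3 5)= (0 8)(1 4 9)(2 7 3 5)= [8, 4, 7, 5, 9, 2, 6, 3, 0, 1]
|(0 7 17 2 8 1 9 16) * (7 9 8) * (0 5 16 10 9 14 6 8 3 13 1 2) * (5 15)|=42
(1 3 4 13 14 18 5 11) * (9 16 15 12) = (1 3 4 13 14 18 5 11)(9 16 15 12) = [0, 3, 2, 4, 13, 11, 6, 7, 8, 16, 10, 1, 9, 14, 18, 12, 15, 17, 5]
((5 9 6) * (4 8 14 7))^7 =((4 8 14 7)(5 9 6))^7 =(4 7 14 8)(5 9 6)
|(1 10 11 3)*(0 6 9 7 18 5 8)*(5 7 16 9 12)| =20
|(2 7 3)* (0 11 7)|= |(0 11 7 3 2)|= 5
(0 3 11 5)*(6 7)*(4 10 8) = (0 3 11 5)(4 10 8)(6 7) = [3, 1, 2, 11, 10, 0, 7, 6, 4, 9, 8, 5]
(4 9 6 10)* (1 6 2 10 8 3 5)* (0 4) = (0 4 9 2 10)(1 6 8 3 5) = [4, 6, 10, 5, 9, 1, 8, 7, 3, 2, 0]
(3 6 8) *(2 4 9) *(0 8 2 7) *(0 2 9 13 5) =(0 8 3 6 9 7 2 4 13 5) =[8, 1, 4, 6, 13, 0, 9, 2, 3, 7, 10, 11, 12, 5]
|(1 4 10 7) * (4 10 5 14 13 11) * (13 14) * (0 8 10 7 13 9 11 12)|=20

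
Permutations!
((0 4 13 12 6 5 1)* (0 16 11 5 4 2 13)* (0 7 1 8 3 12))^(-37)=(0 13 2)(1 5 12 7 11 3 4 16 8 6)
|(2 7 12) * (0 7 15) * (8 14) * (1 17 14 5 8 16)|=|(0 7 12 2 15)(1 17 14 16)(5 8)|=20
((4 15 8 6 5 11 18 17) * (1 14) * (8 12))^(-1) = ((1 14)(4 15 12 8 6 5 11 18 17))^(-1) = (1 14)(4 17 18 11 5 6 8 12 15)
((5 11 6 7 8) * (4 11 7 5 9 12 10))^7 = ((4 11 6 5 7 8 9 12 10))^7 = (4 12 8 5 11 10 9 7 6)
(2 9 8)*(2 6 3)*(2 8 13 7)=(2 9 13 7)(3 8 6)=[0, 1, 9, 8, 4, 5, 3, 2, 6, 13, 10, 11, 12, 7]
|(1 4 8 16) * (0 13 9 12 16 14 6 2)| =|(0 13 9 12 16 1 4 8 14 6 2)| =11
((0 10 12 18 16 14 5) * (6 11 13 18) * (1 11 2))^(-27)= ((0 10 12 6 2 1 11 13 18 16 14 5))^(-27)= (0 16 11 6)(1 12 5 18)(2 10 14 13)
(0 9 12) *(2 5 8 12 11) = (0 9 11 2 5 8 12) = [9, 1, 5, 3, 4, 8, 6, 7, 12, 11, 10, 2, 0]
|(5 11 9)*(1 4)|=6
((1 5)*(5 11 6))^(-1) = (1 5 6 11)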